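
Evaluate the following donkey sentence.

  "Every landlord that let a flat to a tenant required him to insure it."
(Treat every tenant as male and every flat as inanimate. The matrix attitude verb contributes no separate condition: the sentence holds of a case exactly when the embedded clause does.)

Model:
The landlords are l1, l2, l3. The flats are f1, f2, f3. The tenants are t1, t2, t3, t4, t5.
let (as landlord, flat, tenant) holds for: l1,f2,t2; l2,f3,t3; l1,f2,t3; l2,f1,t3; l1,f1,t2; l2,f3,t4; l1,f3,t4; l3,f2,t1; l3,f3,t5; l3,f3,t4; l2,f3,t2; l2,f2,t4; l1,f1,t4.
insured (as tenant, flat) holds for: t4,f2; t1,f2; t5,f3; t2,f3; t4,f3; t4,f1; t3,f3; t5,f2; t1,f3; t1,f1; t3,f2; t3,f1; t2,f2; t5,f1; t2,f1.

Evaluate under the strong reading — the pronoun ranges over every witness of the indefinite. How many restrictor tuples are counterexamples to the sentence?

0

"him" takes "a tenant" as antecedent and "it" takes "a flat"; both are donkey pronouns co-varying with the restrictor.
Strong reading: for every (l,f,t) with let(l,f,t), insured(t,f).
Restrictor triples: (l1,f1,t2)→insured(t2,f1) ✓  (l1,f1,t4)→insured(t4,f1) ✓  (l1,f2,t2)→insured(t2,f2) ✓  (l1,f2,t3)→insured(t3,f2) ✓  (l1,f3,t4)→insured(t4,f3) ✓  (l2,f1,t3)→insured(t3,f1) ✓  (l2,f2,t4)→insured(t4,f2) ✓  (l2,f3,t2)→insured(t2,f3) ✓  (l2,f3,t3)→insured(t3,f3) ✓  (l2,f3,t4)→insured(t4,f3) ✓  (l3,f2,t1)→insured(t1,f2) ✓  (l3,f3,t4)→insured(t4,f3) ✓  (l3,f3,t5)→insured(t5,f3) ✓
Counterexamples (restrictor triples failing the scope): 0.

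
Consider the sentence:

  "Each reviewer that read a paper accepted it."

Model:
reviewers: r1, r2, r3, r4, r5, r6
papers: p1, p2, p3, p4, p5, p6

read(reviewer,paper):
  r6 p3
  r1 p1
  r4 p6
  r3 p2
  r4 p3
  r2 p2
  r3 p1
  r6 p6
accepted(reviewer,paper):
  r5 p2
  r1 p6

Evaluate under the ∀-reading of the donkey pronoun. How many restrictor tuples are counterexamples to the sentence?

"it" takes "a paper" as antecedent — a donkey pronoun bound across the clause boundary.
Strong reading: for every (r,p) with read(r,p), accepted(r,p).
Restrictor pairs: (r1,p1) ✗  (r2,p2) ✗  (r3,p1) ✗  (r3,p2) ✗  (r4,p3) ✗  (r4,p6) ✗  (r6,p3) ✗  (r6,p6) ✗
Counterexamples (restrictor pairs failing the scope): 8.

8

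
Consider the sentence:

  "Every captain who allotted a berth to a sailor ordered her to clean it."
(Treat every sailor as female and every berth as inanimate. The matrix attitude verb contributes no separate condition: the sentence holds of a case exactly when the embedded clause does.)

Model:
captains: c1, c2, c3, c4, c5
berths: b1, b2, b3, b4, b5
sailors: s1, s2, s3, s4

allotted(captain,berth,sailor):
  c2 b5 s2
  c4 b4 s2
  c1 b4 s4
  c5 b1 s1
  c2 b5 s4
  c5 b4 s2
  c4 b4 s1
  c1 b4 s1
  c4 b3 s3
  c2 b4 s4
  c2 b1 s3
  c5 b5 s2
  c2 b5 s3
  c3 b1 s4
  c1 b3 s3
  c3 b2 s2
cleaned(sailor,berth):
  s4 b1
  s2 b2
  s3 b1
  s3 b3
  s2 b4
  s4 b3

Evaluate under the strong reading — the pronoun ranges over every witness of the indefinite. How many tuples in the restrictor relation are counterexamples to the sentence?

"her" takes "a sailor" as antecedent and "it" takes "a berth"; both are donkey pronouns co-varying with the restrictor.
Strong reading: for every (c,b,s) with allotted(c,b,s), cleaned(s,b).
Restrictor triples: (c1,b3,s3)→cleaned(s3,b3) ✓  (c1,b4,s1)→cleaned(s1,b4) ✗  (c1,b4,s4)→cleaned(s4,b4) ✗  (c2,b1,s3)→cleaned(s3,b1) ✓  (c2,b4,s4)→cleaned(s4,b4) ✗  (c2,b5,s2)→cleaned(s2,b5) ✗  (c2,b5,s3)→cleaned(s3,b5) ✗  (c2,b5,s4)→cleaned(s4,b5) ✗  (c3,b1,s4)→cleaned(s4,b1) ✓  (c3,b2,s2)→cleaned(s2,b2) ✓  (c4,b3,s3)→cleaned(s3,b3) ✓  (c4,b4,s1)→cleaned(s1,b4) ✗  (c4,b4,s2)→cleaned(s2,b4) ✓  (c5,b1,s1)→cleaned(s1,b1) ✗  (c5,b4,s2)→cleaned(s2,b4) ✓  (c5,b5,s2)→cleaned(s2,b5) ✗
Counterexamples (restrictor triples failing the scope): 9.

9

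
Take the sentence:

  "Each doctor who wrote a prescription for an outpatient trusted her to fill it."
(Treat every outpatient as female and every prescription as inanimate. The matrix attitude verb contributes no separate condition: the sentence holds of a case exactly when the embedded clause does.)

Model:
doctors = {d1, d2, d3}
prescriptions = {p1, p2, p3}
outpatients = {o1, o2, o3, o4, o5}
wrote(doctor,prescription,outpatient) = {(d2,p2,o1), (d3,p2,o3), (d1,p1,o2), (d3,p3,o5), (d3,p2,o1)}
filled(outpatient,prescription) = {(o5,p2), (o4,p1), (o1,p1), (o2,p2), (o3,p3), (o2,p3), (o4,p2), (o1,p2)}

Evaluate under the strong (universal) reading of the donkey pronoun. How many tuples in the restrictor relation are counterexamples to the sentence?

3

"her" takes "an outpatient" as antecedent and "it" takes "a prescription"; both are donkey pronouns co-varying with the restrictor.
Strong reading: for every (d,p,o) with wrote(d,p,o), filled(o,p).
Restrictor triples: (d1,p1,o2)→filled(o2,p1) ✗  (d2,p2,o1)→filled(o1,p2) ✓  (d3,p2,o1)→filled(o1,p2) ✓  (d3,p2,o3)→filled(o3,p2) ✗  (d3,p3,o5)→filled(o5,p3) ✗
Counterexamples (restrictor triples failing the scope): 3.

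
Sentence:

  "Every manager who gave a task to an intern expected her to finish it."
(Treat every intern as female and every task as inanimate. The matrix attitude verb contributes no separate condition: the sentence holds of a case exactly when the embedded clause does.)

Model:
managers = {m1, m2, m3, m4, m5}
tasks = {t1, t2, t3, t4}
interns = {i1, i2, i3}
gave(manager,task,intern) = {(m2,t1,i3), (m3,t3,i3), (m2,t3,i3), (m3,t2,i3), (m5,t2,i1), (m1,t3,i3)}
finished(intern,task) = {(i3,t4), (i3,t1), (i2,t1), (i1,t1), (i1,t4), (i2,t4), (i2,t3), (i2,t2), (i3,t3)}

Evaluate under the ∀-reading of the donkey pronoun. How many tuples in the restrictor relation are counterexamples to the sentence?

"her" takes "an intern" as antecedent and "it" takes "a task"; both are donkey pronouns co-varying with the restrictor.
Strong reading: for every (m,t,i) with gave(m,t,i), finished(i,t).
Restrictor triples: (m1,t3,i3)→finished(i3,t3) ✓  (m2,t1,i3)→finished(i3,t1) ✓  (m2,t3,i3)→finished(i3,t3) ✓  (m3,t2,i3)→finished(i3,t2) ✗  (m3,t3,i3)→finished(i3,t3) ✓  (m5,t2,i1)→finished(i1,t2) ✗
Counterexamples (restrictor triples failing the scope): 2.

2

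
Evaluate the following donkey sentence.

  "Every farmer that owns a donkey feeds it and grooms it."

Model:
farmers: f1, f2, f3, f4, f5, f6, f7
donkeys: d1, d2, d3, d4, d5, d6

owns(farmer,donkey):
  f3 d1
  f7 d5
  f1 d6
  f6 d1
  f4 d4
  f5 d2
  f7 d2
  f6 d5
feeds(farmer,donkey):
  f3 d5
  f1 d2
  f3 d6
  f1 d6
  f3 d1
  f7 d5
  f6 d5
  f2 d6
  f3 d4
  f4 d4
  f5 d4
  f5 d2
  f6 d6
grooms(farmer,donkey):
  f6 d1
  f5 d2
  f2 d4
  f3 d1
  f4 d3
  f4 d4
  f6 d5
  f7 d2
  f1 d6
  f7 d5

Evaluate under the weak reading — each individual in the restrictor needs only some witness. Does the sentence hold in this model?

True

"it" takes "a donkey" as antecedent — a donkey pronoun bound across the clause boundary.
Weak reading: every farmer f with some owns-donkey has at least one owns-donkey d such that feeds(f,d) ∧ grooms(f,d).
Per farmer: f1:✓  f3:✓  f4:✓  f5:✓  f6:✓  f7:✓
Every farmer in the restrictor has a witness.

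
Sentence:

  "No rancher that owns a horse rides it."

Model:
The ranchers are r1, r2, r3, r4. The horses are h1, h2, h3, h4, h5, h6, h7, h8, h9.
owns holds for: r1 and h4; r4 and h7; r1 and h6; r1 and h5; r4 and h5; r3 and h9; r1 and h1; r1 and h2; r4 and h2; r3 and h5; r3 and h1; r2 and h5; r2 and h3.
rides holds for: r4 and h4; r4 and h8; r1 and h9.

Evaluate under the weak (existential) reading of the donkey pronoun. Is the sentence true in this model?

True

"it" takes "a horse" as antecedent — a donkey pronoun bound across the clause boundary.
Truth condition: for no (r,h) with owns(r,h) does rides(r,h) hold.
Restrictor pairs — does the scope hold? (r1,h1):fails  (r1,h2):fails  (r1,h4):fails  (r1,h5):fails  (r1,h6):fails  (r2,h3):fails  (r2,h5):fails  (r3,h1):fails  (r3,h5):fails  (r3,h9):fails  (r4,h2):fails  (r4,h5):fails  (r4,h7):fails
Scope holds for no restrictor pair, so the sentence is true.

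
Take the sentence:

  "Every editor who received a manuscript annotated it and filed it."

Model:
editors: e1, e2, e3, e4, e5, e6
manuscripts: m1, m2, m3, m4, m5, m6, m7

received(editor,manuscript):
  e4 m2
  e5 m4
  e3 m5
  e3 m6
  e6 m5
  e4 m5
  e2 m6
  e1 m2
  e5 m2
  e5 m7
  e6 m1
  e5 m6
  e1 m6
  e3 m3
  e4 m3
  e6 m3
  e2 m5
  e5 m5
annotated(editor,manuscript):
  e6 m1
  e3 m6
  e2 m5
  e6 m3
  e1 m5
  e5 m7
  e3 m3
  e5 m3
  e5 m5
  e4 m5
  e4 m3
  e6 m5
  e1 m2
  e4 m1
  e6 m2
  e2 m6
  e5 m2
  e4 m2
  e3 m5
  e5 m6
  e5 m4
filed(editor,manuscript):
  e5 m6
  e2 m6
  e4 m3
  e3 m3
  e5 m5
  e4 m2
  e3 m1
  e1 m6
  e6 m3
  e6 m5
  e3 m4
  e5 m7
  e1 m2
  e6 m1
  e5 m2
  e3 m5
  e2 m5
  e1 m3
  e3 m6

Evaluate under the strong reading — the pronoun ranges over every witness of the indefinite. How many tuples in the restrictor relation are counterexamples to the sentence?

3

"it" takes "a manuscript" as antecedent — a donkey pronoun bound across the clause boundary.
Strong reading: for every (e,m) with received(e,m), annotated(e,m) ∧ filed(e,m).
Restrictor pairs: (e1,m2) ✓  (e1,m6) ✗  (e2,m5) ✓  (e2,m6) ✓  (e3,m3) ✓  (e3,m5) ✓  (e3,m6) ✓  (e4,m2) ✓  (e4,m3) ✓  (e4,m5) ✗  (e5,m2) ✓  (e5,m4) ✗  (e5,m5) ✓  (e5,m6) ✓  (e5,m7) ✓  (e6,m1) ✓  (e6,m3) ✓  (e6,m5) ✓
Counterexamples (restrictor pairs failing the scope): 3.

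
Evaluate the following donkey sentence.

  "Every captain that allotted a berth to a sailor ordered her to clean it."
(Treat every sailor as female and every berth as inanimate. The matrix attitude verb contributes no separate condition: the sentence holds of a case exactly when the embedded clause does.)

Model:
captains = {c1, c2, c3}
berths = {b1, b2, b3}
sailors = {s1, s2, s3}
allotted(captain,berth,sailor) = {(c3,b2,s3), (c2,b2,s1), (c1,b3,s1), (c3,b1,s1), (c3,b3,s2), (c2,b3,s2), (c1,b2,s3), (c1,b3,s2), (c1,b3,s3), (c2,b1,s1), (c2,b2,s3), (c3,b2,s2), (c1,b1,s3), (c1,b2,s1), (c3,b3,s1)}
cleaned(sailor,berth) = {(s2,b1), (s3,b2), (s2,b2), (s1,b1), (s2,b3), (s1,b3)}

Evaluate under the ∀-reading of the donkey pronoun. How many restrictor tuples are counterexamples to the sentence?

"her" takes "a sailor" as antecedent and "it" takes "a berth"; both are donkey pronouns co-varying with the restrictor.
Strong reading: for every (c,b,s) with allotted(c,b,s), cleaned(s,b).
Restrictor triples: (c1,b1,s3)→cleaned(s3,b1) ✗  (c1,b2,s1)→cleaned(s1,b2) ✗  (c1,b2,s3)→cleaned(s3,b2) ✓  (c1,b3,s1)→cleaned(s1,b3) ✓  (c1,b3,s2)→cleaned(s2,b3) ✓  (c1,b3,s3)→cleaned(s3,b3) ✗  (c2,b1,s1)→cleaned(s1,b1) ✓  (c2,b2,s1)→cleaned(s1,b2) ✗  (c2,b2,s3)→cleaned(s3,b2) ✓  (c2,b3,s2)→cleaned(s2,b3) ✓  (c3,b1,s1)→cleaned(s1,b1) ✓  (c3,b2,s2)→cleaned(s2,b2) ✓  (c3,b2,s3)→cleaned(s3,b2) ✓  (c3,b3,s1)→cleaned(s1,b3) ✓  (c3,b3,s2)→cleaned(s2,b3) ✓
Counterexamples (restrictor triples failing the scope): 4.

4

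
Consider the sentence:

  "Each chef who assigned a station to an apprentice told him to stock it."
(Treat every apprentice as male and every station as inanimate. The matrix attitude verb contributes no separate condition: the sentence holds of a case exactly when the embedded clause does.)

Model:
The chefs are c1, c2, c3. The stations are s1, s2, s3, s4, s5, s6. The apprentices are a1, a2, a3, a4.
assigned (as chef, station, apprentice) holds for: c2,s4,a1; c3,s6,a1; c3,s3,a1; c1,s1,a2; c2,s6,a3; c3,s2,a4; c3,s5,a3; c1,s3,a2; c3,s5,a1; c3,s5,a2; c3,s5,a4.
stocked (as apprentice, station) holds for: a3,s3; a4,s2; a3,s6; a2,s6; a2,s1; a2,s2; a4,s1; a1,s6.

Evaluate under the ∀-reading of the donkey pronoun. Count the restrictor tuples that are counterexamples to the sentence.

"him" takes "an apprentice" as antecedent and "it" takes "a station"; both are donkey pronouns co-varying with the restrictor.
Strong reading: for every (c,s,a) with assigned(c,s,a), stocked(a,s).
Restrictor triples: (c1,s1,a2)→stocked(a2,s1) ✓  (c1,s3,a2)→stocked(a2,s3) ✗  (c2,s4,a1)→stocked(a1,s4) ✗  (c2,s6,a3)→stocked(a3,s6) ✓  (c3,s2,a4)→stocked(a4,s2) ✓  (c3,s3,a1)→stocked(a1,s3) ✗  (c3,s5,a1)→stocked(a1,s5) ✗  (c3,s5,a2)→stocked(a2,s5) ✗  (c3,s5,a3)→stocked(a3,s5) ✗  (c3,s5,a4)→stocked(a4,s5) ✗  (c3,s6,a1)→stocked(a1,s6) ✓
Counterexamples (restrictor triples failing the scope): 7.

7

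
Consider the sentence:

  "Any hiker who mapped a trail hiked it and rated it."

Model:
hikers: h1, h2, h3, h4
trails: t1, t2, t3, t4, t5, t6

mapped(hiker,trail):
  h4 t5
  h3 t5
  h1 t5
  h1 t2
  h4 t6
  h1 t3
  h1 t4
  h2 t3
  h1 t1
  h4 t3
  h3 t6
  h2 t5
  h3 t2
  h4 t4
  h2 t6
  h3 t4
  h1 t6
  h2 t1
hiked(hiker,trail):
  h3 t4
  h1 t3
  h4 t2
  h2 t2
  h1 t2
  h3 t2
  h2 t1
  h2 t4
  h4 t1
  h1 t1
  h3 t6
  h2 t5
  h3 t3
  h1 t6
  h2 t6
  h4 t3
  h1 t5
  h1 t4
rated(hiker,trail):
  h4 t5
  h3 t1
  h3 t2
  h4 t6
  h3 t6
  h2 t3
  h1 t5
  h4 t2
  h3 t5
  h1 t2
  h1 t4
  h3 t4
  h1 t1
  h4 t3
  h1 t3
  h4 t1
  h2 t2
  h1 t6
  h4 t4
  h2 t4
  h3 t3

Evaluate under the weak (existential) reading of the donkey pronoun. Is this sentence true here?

"it" takes "a trail" as antecedent — a donkey pronoun bound across the clause boundary.
Weak reading: every hiker h with some mapped-trail has at least one mapped-trail t such that hiked(h,t) ∧ rated(h,t).
Per hiker: h1:✓  h2:✗  h3:✓  h4:✓
h2 has no witness among its mapped-trails.

False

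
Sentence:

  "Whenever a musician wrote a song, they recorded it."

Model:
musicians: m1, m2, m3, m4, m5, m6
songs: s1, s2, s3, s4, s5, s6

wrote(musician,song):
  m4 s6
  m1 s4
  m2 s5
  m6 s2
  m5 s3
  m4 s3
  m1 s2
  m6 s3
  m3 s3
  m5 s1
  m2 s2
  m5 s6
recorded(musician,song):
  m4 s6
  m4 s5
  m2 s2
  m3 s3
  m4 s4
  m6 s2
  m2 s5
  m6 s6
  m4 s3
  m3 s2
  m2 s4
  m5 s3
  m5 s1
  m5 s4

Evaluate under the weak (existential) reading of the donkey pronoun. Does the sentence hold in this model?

False

"it" takes "a song" as antecedent — a donkey pronoun bound across the clause boundary.
Weak reading: every musician m with some wrote-song has at least one wrote-song s such that recorded(m,s).
Per musician: m1:✗  m2:✓  m3:✓  m4:✓  m5:✓  m6:✓
m1 has no witness among its wrote-songs.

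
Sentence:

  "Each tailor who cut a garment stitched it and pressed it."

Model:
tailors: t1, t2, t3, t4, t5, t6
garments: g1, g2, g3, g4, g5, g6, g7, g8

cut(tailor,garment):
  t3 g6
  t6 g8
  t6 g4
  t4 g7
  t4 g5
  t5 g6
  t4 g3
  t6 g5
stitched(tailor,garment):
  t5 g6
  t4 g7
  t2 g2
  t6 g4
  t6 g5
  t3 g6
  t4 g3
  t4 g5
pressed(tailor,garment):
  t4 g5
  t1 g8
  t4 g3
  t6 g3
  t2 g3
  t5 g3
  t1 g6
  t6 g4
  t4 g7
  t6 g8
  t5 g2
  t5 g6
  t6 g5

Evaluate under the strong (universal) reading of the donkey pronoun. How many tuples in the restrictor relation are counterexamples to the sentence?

"it" takes "a garment" as antecedent — a donkey pronoun bound across the clause boundary.
Strong reading: for every (t,g) with cut(t,g), stitched(t,g) ∧ pressed(t,g).
Restrictor pairs: (t3,g6) ✗  (t4,g3) ✓  (t4,g5) ✓  (t4,g7) ✓  (t5,g6) ✓  (t6,g4) ✓  (t6,g5) ✓  (t6,g8) ✗
Counterexamples (restrictor pairs failing the scope): 2.

2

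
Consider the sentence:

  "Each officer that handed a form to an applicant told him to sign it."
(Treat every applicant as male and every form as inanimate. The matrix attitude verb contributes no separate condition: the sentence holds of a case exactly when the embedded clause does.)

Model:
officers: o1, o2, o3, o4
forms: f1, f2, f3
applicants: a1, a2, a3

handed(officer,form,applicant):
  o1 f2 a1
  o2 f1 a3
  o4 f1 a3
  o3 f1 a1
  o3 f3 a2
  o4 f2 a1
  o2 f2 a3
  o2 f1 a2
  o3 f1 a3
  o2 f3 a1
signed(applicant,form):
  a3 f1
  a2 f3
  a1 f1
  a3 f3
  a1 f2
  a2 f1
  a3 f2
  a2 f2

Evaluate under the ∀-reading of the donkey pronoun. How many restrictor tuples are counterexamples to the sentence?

"him" takes "an applicant" as antecedent and "it" takes "a form"; both are donkey pronouns co-varying with the restrictor.
Strong reading: for every (o,f,a) with handed(o,f,a), signed(a,f).
Restrictor triples: (o1,f2,a1)→signed(a1,f2) ✓  (o2,f1,a2)→signed(a2,f1) ✓  (o2,f1,a3)→signed(a3,f1) ✓  (o2,f2,a3)→signed(a3,f2) ✓  (o2,f3,a1)→signed(a1,f3) ✗  (o3,f1,a1)→signed(a1,f1) ✓  (o3,f1,a3)→signed(a3,f1) ✓  (o3,f3,a2)→signed(a2,f3) ✓  (o4,f1,a3)→signed(a3,f1) ✓  (o4,f2,a1)→signed(a1,f2) ✓
Counterexamples (restrictor triples failing the scope): 1.

1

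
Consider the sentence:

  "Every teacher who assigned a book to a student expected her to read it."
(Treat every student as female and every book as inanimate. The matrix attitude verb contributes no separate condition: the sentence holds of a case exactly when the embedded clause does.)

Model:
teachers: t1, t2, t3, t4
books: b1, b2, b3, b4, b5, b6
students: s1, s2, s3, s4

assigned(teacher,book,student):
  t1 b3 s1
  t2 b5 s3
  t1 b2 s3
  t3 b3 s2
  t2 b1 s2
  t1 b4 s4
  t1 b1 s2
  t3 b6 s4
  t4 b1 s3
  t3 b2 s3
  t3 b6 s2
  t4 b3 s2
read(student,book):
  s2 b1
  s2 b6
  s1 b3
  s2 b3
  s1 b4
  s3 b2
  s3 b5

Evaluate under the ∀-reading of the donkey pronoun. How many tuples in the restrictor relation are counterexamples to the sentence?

"her" takes "a student" as antecedent and "it" takes "a book"; both are donkey pronouns co-varying with the restrictor.
Strong reading: for every (t,b,s) with assigned(t,b,s), read(s,b).
Restrictor triples: (t1,b1,s2)→read(s2,b1) ✓  (t1,b2,s3)→read(s3,b2) ✓  (t1,b3,s1)→read(s1,b3) ✓  (t1,b4,s4)→read(s4,b4) ✗  (t2,b1,s2)→read(s2,b1) ✓  (t2,b5,s3)→read(s3,b5) ✓  (t3,b2,s3)→read(s3,b2) ✓  (t3,b3,s2)→read(s2,b3) ✓  (t3,b6,s2)→read(s2,b6) ✓  (t3,b6,s4)→read(s4,b6) ✗  (t4,b1,s3)→read(s3,b1) ✗  (t4,b3,s2)→read(s2,b3) ✓
Counterexamples (restrictor triples failing the scope): 3.

3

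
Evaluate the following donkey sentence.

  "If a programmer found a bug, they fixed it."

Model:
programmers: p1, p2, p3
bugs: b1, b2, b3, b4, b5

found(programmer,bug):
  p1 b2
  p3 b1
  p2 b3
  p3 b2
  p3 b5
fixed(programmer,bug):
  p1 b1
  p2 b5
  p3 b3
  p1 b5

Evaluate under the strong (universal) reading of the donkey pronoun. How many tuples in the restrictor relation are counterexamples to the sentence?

"it" takes "a bug" as antecedent — a donkey pronoun bound across the clause boundary.
Strong reading: for every (p,b) with found(p,b), fixed(p,b).
Restrictor pairs: (p1,b2) ✗  (p2,b3) ✗  (p3,b1) ✗  (p3,b2) ✗  (p3,b5) ✗
Counterexamples (restrictor pairs failing the scope): 5.

5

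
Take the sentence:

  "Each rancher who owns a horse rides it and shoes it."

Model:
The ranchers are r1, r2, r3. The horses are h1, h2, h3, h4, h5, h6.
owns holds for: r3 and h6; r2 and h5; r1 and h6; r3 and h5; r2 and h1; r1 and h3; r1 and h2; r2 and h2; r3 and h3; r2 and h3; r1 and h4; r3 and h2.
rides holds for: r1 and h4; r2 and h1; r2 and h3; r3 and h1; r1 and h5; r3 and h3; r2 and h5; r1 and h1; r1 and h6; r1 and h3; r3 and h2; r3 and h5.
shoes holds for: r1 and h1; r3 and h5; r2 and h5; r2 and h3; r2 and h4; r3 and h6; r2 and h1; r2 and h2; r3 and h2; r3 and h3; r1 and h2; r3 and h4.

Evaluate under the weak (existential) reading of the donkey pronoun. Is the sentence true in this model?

"it" takes "a horse" as antecedent — a donkey pronoun bound across the clause boundary.
Weak reading: every rancher r with some owns-horse has at least one owns-horse h such that rides(r,h) ∧ shoes(r,h).
Per rancher: r1:✗  r2:✓  r3:✓
r1 has no witness among its owns-horses.

False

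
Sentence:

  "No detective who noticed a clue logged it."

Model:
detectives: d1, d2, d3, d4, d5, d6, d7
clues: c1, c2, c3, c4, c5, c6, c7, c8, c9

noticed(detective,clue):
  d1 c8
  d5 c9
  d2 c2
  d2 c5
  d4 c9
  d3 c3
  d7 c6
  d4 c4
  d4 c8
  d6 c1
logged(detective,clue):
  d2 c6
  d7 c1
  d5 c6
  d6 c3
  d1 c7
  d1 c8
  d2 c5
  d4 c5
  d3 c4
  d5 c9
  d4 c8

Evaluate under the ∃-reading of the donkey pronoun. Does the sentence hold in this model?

False

"it" takes "a clue" as antecedent — a donkey pronoun bound across the clause boundary.
Truth condition: for no (d,c) with noticed(d,c) does logged(d,c) hold.
Restrictor pairs — does the scope hold? (d1,c8):holds  (d2,c2):fails  (d2,c5):holds  (d3,c3):fails  (d4,c4):fails  (d4,c8):holds  (d4,c9):fails  (d5,c9):holds  (d6,c1):fails  (d7,c6):fails
Scope holds for 4 pair(s), so the sentence is false.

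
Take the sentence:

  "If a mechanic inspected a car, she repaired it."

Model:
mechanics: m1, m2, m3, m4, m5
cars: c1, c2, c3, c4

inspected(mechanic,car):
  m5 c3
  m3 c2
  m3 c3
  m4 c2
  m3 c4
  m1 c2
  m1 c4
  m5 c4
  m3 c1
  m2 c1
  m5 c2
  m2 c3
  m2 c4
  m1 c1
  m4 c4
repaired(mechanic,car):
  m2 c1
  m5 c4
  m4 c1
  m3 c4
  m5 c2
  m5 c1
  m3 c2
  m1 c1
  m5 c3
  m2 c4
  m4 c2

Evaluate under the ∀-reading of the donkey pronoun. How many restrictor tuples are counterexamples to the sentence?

6

"it" takes "a car" as antecedent — a donkey pronoun bound across the clause boundary.
Strong reading: for every (m,c) with inspected(m,c), repaired(m,c).
Restrictor pairs: (m1,c1) ✓  (m1,c2) ✗  (m1,c4) ✗  (m2,c1) ✓  (m2,c3) ✗  (m2,c4) ✓  (m3,c1) ✗  (m3,c2) ✓  (m3,c3) ✗  (m3,c4) ✓  (m4,c2) ✓  (m4,c4) ✗  (m5,c2) ✓  (m5,c3) ✓  (m5,c4) ✓
Counterexamples (restrictor pairs failing the scope): 6.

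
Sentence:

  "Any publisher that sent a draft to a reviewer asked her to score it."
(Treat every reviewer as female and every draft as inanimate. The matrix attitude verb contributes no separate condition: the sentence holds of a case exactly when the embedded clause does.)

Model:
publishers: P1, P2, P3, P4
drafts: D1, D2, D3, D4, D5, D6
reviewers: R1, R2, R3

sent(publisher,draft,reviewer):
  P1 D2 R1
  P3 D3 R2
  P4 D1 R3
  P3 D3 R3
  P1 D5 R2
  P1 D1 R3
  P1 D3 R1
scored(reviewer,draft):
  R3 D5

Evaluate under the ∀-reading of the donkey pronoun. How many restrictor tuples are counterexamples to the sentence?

"her" takes "a reviewer" as antecedent and "it" takes "a draft"; both are donkey pronouns co-varying with the restrictor.
Strong reading: for every (p,d,r) with sent(p,d,r), scored(r,d).
Restrictor triples: (P1,D1,R3)→scored(R3,D1) ✗  (P1,D2,R1)→scored(R1,D2) ✗  (P1,D3,R1)→scored(R1,D3) ✗  (P1,D5,R2)→scored(R2,D5) ✗  (P3,D3,R2)→scored(R2,D3) ✗  (P3,D3,R3)→scored(R3,D3) ✗  (P4,D1,R3)→scored(R3,D1) ✗
Counterexamples (restrictor triples failing the scope): 7.

7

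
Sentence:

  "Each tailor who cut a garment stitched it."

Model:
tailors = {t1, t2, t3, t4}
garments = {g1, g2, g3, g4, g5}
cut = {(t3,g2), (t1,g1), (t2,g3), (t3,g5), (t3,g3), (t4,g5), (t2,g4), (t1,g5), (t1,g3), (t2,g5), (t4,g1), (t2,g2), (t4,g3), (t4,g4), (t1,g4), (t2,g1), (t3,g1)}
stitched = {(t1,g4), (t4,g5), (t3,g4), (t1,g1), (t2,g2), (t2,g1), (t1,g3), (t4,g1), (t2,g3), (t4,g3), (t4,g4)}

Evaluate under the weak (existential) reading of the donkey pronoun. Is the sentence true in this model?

"it" takes "a garment" as antecedent — a donkey pronoun bound across the clause boundary.
Weak reading: every tailor t with some cut-garment has at least one cut-garment g such that stitched(t,g).
Per tailor: t1:✓  t2:✓  t3:✗  t4:✓
t3 has no witness among its cut-garments.

False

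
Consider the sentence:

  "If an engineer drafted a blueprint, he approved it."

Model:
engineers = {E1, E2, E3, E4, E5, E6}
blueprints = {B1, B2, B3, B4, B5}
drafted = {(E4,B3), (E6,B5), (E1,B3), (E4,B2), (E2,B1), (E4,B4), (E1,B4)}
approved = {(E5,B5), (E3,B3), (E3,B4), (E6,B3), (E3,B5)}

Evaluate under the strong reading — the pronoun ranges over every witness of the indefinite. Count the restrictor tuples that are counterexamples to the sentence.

7

"it" takes "a blueprint" as antecedent — a donkey pronoun bound across the clause boundary.
Strong reading: for every (e,b) with drafted(e,b), approved(e,b).
Restrictor pairs: (E1,B3) ✗  (E1,B4) ✗  (E2,B1) ✗  (E4,B2) ✗  (E4,B3) ✗  (E4,B4) ✗  (E6,B5) ✗
Counterexamples (restrictor pairs failing the scope): 7.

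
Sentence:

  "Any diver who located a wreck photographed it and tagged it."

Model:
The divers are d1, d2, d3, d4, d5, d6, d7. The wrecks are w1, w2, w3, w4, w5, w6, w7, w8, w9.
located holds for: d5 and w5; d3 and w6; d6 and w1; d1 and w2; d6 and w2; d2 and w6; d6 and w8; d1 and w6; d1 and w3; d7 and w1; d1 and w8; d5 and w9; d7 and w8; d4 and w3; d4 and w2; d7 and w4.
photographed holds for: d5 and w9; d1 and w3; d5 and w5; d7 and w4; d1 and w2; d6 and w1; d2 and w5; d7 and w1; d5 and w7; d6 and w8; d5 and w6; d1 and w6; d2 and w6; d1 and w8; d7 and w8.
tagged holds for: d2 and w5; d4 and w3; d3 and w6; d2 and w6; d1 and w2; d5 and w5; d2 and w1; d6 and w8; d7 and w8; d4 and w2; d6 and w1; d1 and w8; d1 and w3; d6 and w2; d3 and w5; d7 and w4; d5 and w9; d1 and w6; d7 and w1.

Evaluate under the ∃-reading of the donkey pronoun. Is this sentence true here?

"it" takes "a wreck" as antecedent — a donkey pronoun bound across the clause boundary.
Weak reading: every diver d with some located-wreck has at least one located-wreck w such that photographed(d,w) ∧ tagged(d,w).
Per diver: d1:✓  d2:✓  d3:✗  d4:✗  d5:✓  d6:✓  d7:✓
d3 has no witness among its located-wrecks.

False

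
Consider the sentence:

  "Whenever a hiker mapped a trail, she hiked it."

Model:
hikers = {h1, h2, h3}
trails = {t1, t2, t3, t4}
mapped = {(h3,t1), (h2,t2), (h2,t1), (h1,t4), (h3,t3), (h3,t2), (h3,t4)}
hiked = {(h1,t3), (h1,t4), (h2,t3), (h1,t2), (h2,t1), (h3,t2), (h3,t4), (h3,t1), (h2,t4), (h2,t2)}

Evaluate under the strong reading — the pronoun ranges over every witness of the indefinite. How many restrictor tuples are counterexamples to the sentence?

1

"it" takes "a trail" as antecedent — a donkey pronoun bound across the clause boundary.
Strong reading: for every (h,t) with mapped(h,t), hiked(h,t).
Restrictor pairs: (h1,t4) ✓  (h2,t1) ✓  (h2,t2) ✓  (h3,t1) ✓  (h3,t2) ✓  (h3,t3) ✗  (h3,t4) ✓
Counterexamples (restrictor pairs failing the scope): 1.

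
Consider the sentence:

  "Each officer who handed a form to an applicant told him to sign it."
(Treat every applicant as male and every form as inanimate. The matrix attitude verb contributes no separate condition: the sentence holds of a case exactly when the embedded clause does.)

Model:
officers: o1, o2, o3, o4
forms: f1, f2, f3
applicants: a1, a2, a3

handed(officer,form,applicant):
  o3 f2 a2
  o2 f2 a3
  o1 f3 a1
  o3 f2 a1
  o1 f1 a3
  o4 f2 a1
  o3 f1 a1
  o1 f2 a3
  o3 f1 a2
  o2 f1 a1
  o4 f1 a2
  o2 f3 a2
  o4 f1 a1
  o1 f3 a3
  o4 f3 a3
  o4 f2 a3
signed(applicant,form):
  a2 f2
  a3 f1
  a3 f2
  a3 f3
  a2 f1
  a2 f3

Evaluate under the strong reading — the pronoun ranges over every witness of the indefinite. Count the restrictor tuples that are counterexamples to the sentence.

"him" takes "an applicant" as antecedent and "it" takes "a form"; both are donkey pronouns co-varying with the restrictor.
Strong reading: for every (o,f,a) with handed(o,f,a), signed(a,f).
Restrictor triples: (o1,f1,a3)→signed(a3,f1) ✓  (o1,f2,a3)→signed(a3,f2) ✓  (o1,f3,a1)→signed(a1,f3) ✗  (o1,f3,a3)→signed(a3,f3) ✓  (o2,f1,a1)→signed(a1,f1) ✗  (o2,f2,a3)→signed(a3,f2) ✓  (o2,f3,a2)→signed(a2,f3) ✓  (o3,f1,a1)→signed(a1,f1) ✗  (o3,f1,a2)→signed(a2,f1) ✓  (o3,f2,a1)→signed(a1,f2) ✗  (o3,f2,a2)→signed(a2,f2) ✓  (o4,f1,a1)→signed(a1,f1) ✗  (o4,f1,a2)→signed(a2,f1) ✓  (o4,f2,a1)→signed(a1,f2) ✗  (o4,f2,a3)→signed(a3,f2) ✓  (o4,f3,a3)→signed(a3,f3) ✓
Counterexamples (restrictor triples failing the scope): 6.

6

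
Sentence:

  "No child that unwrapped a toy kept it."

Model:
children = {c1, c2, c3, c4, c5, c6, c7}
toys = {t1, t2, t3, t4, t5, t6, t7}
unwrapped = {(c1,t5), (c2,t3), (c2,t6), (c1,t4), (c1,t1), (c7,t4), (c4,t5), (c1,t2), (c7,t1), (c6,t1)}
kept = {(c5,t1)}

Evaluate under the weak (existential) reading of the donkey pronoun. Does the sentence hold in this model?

True

"it" takes "a toy" as antecedent — a donkey pronoun bound across the clause boundary.
Truth condition: for no (c,t) with unwrapped(c,t) does kept(c,t) hold.
Restrictor pairs — does the scope hold? (c1,t1):fails  (c1,t2):fails  (c1,t4):fails  (c1,t5):fails  (c2,t3):fails  (c2,t6):fails  (c4,t5):fails  (c6,t1):fails  (c7,t1):fails  (c7,t4):fails
Scope holds for no restrictor pair, so the sentence is true.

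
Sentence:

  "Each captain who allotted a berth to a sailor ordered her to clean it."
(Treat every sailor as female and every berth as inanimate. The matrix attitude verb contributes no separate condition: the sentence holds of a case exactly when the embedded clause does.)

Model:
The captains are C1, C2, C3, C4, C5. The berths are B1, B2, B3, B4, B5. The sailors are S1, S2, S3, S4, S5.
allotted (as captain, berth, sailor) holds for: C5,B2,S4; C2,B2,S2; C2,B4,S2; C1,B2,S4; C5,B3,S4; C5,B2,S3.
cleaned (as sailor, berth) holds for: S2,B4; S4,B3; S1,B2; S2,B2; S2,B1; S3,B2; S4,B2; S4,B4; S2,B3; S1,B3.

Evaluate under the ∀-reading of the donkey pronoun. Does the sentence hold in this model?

True

"her" takes "a sailor" as antecedent and "it" takes "a berth"; both are donkey pronouns co-varying with the restrictor.
Strong reading: for every (c,b,s) with allotted(c,b,s), cleaned(s,b).
Restrictor triples: (C1,B2,S4)→cleaned(S4,B2) ✓  (C2,B2,S2)→cleaned(S2,B2) ✓  (C2,B4,S2)→cleaned(S2,B4) ✓  (C5,B2,S3)→cleaned(S3,B2) ✓  (C5,B2,S4)→cleaned(S4,B2) ✓  (C5,B3,S4)→cleaned(S4,B3) ✓
Every restrictor triple satisfies the scope.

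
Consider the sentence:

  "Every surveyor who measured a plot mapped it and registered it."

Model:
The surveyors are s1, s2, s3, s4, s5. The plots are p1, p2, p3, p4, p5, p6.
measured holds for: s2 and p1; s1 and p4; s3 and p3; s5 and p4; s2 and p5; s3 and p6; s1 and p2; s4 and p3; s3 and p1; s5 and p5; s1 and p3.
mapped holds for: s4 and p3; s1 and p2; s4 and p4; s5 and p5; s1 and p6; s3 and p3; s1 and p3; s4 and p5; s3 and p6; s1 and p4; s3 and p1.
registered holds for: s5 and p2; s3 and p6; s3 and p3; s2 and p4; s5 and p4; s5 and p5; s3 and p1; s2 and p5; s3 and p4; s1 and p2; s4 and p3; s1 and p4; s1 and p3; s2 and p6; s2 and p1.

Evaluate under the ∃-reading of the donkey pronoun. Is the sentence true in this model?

"it" takes "a plot" as antecedent — a donkey pronoun bound across the clause boundary.
Weak reading: every surveyor s with some measured-plot has at least one measured-plot p such that mapped(s,p) ∧ registered(s,p).
Per surveyor: s1:✓  s2:✗  s3:✓  s4:✓  s5:✓
s2 has no witness among its measured-plots.

False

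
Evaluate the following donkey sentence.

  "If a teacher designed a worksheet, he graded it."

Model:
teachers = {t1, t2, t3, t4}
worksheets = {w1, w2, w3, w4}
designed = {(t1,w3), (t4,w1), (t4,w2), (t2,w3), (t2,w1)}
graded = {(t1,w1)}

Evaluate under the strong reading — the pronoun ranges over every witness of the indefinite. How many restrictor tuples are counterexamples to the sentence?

5

"it" takes "a worksheet" as antecedent — a donkey pronoun bound across the clause boundary.
Strong reading: for every (t,w) with designed(t,w), graded(t,w).
Restrictor pairs: (t1,w3) ✗  (t2,w1) ✗  (t2,w3) ✗  (t4,w1) ✗  (t4,w2) ✗
Counterexamples (restrictor pairs failing the scope): 5.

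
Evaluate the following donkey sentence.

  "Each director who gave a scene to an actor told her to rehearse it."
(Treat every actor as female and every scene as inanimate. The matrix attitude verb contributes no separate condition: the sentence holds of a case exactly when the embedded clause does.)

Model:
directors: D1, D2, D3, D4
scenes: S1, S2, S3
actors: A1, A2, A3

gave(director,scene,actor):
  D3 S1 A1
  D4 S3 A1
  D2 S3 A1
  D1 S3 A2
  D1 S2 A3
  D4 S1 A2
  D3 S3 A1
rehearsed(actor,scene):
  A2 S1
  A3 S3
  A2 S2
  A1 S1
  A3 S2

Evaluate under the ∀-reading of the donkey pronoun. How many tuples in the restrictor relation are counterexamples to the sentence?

4

"her" takes "an actor" as antecedent and "it" takes "a scene"; both are donkey pronouns co-varying with the restrictor.
Strong reading: for every (d,s,a) with gave(d,s,a), rehearsed(a,s).
Restrictor triples: (D1,S2,A3)→rehearsed(A3,S2) ✓  (D1,S3,A2)→rehearsed(A2,S3) ✗  (D2,S3,A1)→rehearsed(A1,S3) ✗  (D3,S1,A1)→rehearsed(A1,S1) ✓  (D3,S3,A1)→rehearsed(A1,S3) ✗  (D4,S1,A2)→rehearsed(A2,S1) ✓  (D4,S3,A1)→rehearsed(A1,S3) ✗
Counterexamples (restrictor triples failing the scope): 4.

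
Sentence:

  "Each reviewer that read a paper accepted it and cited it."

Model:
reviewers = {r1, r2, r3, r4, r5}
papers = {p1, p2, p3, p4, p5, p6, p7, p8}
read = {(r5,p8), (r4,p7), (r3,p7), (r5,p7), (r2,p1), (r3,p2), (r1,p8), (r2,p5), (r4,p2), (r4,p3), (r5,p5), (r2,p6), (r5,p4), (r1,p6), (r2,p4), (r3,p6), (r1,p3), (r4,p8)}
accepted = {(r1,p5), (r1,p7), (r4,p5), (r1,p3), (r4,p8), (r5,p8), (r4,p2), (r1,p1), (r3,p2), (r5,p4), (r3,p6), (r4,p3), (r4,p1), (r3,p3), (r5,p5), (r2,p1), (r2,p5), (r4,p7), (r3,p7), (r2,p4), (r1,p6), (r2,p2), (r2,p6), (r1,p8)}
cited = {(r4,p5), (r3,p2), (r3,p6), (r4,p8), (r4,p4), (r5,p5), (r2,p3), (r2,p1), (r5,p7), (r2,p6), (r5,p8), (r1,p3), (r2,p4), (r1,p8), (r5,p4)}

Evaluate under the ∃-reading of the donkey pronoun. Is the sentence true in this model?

True

"it" takes "a paper" as antecedent — a donkey pronoun bound across the clause boundary.
Weak reading: every reviewer r with some read-paper has at least one read-paper p such that accepted(r,p) ∧ cited(r,p).
Per reviewer: r1:✓  r2:✓  r3:✓  r4:✓  r5:✓
Every reviewer in the restrictor has a witness.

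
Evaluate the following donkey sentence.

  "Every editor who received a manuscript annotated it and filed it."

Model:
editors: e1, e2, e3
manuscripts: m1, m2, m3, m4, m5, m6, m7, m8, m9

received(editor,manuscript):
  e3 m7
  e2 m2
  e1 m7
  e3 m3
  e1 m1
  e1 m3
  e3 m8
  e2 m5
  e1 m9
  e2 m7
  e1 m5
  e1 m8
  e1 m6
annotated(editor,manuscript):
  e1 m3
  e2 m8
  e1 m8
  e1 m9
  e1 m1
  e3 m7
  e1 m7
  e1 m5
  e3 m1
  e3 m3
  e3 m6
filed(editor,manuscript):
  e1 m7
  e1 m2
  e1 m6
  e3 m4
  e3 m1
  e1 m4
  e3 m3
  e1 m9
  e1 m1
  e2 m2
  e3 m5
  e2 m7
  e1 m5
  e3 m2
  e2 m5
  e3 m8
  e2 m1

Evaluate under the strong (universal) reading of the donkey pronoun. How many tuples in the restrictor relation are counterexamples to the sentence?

"it" takes "a manuscript" as antecedent — a donkey pronoun bound across the clause boundary.
Strong reading: for every (e,m) with received(e,m), annotated(e,m) ∧ filed(e,m).
Restrictor pairs: (e1,m1) ✓  (e1,m3) ✗  (e1,m5) ✓  (e1,m6) ✗  (e1,m7) ✓  (e1,m8) ✗  (e1,m9) ✓  (e2,m2) ✗  (e2,m5) ✗  (e2,m7) ✗  (e3,m3) ✓  (e3,m7) ✗  (e3,m8) ✗
Counterexamples (restrictor pairs failing the scope): 8.

8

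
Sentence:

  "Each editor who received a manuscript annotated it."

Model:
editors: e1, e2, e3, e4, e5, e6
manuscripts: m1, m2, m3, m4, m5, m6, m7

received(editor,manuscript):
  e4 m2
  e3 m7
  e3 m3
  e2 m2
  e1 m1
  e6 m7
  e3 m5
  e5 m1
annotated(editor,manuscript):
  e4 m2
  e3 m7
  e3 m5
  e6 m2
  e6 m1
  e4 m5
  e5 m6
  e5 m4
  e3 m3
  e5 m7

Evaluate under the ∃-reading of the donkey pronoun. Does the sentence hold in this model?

"it" takes "a manuscript" as antecedent — a donkey pronoun bound across the clause boundary.
Weak reading: every editor e with some received-manuscript has at least one received-manuscript m such that annotated(e,m).
Per editor: e1:✗  e2:✗  e3:✓  e4:✓  e5:✗  e6:✗
e1 has no witness among its received-manuscripts.

False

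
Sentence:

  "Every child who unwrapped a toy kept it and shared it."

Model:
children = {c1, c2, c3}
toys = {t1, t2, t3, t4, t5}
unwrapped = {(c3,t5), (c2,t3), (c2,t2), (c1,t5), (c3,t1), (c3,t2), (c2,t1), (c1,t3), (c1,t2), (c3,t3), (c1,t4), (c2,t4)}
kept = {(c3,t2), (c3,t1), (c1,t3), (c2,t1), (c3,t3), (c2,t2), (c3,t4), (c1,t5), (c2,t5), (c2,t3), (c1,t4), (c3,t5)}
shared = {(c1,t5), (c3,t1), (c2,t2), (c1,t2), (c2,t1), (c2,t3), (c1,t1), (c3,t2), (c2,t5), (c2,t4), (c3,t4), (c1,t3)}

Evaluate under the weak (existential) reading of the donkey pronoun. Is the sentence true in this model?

"it" takes "a toy" as antecedent — a donkey pronoun bound across the clause boundary.
Weak reading: every child c with some unwrapped-toy has at least one unwrapped-toy t such that kept(c,t) ∧ shared(c,t).
Per child: c1:✓  c2:✓  c3:✓
Every child in the restrictor has a witness.

True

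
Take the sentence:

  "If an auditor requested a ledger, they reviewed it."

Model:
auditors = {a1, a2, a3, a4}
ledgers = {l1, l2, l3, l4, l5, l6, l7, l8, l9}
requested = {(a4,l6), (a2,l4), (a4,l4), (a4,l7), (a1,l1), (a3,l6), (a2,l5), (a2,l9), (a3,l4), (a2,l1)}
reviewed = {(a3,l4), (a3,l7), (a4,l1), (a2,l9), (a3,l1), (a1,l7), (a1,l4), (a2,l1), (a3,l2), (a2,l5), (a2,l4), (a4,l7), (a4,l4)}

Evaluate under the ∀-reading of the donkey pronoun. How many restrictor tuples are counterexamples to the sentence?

"it" takes "a ledger" as antecedent — a donkey pronoun bound across the clause boundary.
Strong reading: for every (a,l) with requested(a,l), reviewed(a,l).
Restrictor pairs: (a1,l1) ✗  (a2,l1) ✓  (a2,l4) ✓  (a2,l5) ✓  (a2,l9) ✓  (a3,l4) ✓  (a3,l6) ✗  (a4,l4) ✓  (a4,l6) ✗  (a4,l7) ✓
Counterexamples (restrictor pairs failing the scope): 3.

3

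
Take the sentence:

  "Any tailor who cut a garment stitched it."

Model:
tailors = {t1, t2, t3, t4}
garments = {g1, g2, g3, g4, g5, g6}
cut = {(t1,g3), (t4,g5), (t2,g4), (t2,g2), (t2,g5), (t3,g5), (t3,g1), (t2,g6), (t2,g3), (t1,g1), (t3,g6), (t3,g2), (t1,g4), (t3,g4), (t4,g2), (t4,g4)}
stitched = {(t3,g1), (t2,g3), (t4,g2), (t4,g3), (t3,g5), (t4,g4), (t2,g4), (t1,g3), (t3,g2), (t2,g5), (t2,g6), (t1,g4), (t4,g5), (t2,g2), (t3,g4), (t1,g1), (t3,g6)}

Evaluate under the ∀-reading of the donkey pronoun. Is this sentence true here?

"it" takes "a garment" as antecedent — a donkey pronoun bound across the clause boundary.
Strong reading: for every (t,g) with cut(t,g), stitched(t,g).
Restrictor pairs: (t1,g1) ✓  (t1,g3) ✓  (t1,g4) ✓  (t2,g2) ✓  (t2,g3) ✓  (t2,g4) ✓  (t2,g5) ✓  (t2,g6) ✓  (t3,g1) ✓  (t3,g2) ✓  (t3,g4) ✓  (t3,g5) ✓  (t3,g6) ✓  (t4,g2) ✓  (t4,g4) ✓  (t4,g5) ✓
Every restrictor pair satisfies the scope.

True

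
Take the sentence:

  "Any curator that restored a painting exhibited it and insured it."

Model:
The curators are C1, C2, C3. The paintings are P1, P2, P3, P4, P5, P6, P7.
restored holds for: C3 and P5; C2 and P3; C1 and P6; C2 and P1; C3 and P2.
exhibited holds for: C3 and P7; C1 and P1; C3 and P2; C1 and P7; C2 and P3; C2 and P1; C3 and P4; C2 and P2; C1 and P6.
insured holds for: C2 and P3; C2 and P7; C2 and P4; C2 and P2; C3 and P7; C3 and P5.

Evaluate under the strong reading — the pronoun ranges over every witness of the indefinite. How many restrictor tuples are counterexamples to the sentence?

"it" takes "a painting" as antecedent — a donkey pronoun bound across the clause boundary.
Strong reading: for every (c,p) with restored(c,p), exhibited(c,p) ∧ insured(c,p).
Restrictor pairs: (C1,P6) ✗  (C2,P1) ✗  (C2,P3) ✓  (C3,P2) ✗  (C3,P5) ✗
Counterexamples (restrictor pairs failing the scope): 4.

4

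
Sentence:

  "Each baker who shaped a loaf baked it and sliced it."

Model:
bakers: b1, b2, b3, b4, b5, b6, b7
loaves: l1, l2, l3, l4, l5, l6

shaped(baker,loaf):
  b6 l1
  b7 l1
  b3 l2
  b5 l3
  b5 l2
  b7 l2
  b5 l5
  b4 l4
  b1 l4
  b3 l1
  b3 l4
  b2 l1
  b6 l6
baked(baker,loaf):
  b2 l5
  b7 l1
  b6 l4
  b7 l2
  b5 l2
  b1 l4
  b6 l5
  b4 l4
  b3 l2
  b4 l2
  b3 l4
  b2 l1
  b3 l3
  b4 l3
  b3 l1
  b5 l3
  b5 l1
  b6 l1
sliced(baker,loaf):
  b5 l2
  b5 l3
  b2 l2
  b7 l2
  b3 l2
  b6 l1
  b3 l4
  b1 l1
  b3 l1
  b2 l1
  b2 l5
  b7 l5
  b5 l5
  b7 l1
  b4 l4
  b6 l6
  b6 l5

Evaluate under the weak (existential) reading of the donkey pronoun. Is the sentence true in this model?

False

"it" takes "a loaf" as antecedent — a donkey pronoun bound across the clause boundary.
Weak reading: every baker b with some shaped-loaf has at least one shaped-loaf l such that baked(b,l) ∧ sliced(b,l).
Per baker: b1:✗  b2:✓  b3:✓  b4:✓  b5:✓  b6:✓  b7:✓
b1 has no witness among its shaped-loaves.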